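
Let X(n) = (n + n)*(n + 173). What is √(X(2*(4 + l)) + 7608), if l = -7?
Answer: 2*√1401 ≈ 74.860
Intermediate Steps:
X(n) = 2*n*(173 + n) (X(n) = (2*n)*(173 + n) = 2*n*(173 + n))
√(X(2*(4 + l)) + 7608) = √(2*(2*(4 - 7))*(173 + 2*(4 - 7)) + 7608) = √(2*(2*(-3))*(173 + 2*(-3)) + 7608) = √(2*(-6)*(173 - 6) + 7608) = √(2*(-6)*167 + 7608) = √(-2004 + 7608) = √5604 = 2*√1401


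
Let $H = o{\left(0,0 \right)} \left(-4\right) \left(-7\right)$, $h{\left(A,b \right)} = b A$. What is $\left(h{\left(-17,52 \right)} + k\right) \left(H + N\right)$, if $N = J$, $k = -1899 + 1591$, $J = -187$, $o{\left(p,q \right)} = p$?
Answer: $222904$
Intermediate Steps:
$h{\left(A,b \right)} = A b$
$k = -308$
$N = -187$
$H = 0$ ($H = 0 \left(-4\right) \left(-7\right) = 0 \left(-7\right) = 0$)
$\left(h{\left(-17,52 \right)} + k\right) \left(H + N\right) = \left(\left(-17\right) 52 - 308\right) \left(0 - 187\right) = \left(-884 - 308\right) \left(-187\right) = \left(-1192\right) \left(-187\right) = 222904$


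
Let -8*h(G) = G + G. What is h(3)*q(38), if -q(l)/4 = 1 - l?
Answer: -111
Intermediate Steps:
h(G) = -G/4 (h(G) = -(G + G)/8 = -G/4)
q(l) = -4 + 4*l (q(l) = -4*(1 - l) = -4 + 4*l)
h(3)*q(38) = (-¼*3)*(-4 + 4*38) = -3*(-4 + 152)/4 = -¾*148 = -111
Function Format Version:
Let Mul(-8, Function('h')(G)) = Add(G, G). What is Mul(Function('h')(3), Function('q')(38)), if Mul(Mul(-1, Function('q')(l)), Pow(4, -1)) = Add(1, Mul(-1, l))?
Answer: -111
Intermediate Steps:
Function('h')(G) = Mul(Rational(-1, 4), G) (Function('h')(G) = Mul(Rational(-1, 8), Add(G, G)) = Mul(Rational(-1, 8), Mul(2, G)) = Mul(Rational(-1, 4), G))
Function('q')(l) = Add(-4, Mul(4, l)) (Function('q')(l) = Mul(-4, Add(1, Mul(-1, l))) = Add(-4, Mul(4, l)))
Mul(Function('h')(3), Function('q')(38)) = Mul(Mul(Rational(-1, 4), 3), Add(-4, Mul(4, 38))) = Mul(Rational(-3, 4), Add(-4, 152)) = Mul(Rational(-3, 4), 148) = -111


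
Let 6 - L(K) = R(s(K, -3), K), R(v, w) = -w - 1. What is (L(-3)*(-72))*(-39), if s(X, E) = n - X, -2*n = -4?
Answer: 11232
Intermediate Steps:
n = 2 (n = -1/2*(-4) = 2)
s(X, E) = 2 - X
R(v, w) = -1 - w
L(K) = 7 + K (L(K) = 6 - (-1 - K) = 6 + (1 + K) = 7 + K)
(L(-3)*(-72))*(-39) = ((7 - 3)*(-72))*(-39) = (4*(-72))*(-39) = -288*(-39) = 11232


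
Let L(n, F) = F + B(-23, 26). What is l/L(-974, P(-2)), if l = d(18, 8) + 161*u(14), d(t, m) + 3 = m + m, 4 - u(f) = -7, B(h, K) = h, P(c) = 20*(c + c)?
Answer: -1784/103 ≈ -17.320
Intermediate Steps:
P(c) = 40*c (P(c) = 20*(2*c) = 40*c)
u(f) = 11 (u(f) = 4 - 1*(-7) = 4 + 7 = 11)
L(n, F) = -23 + F (L(n, F) = F - 23 = -23 + F)
d(t, m) = -3 + 2*m (d(t, m) = -3 + (m + m) = -3 + 2*m)
l = 1784 (l = (-3 + 2*8) + 161*11 = (-3 + 16) + 1771 = 13 + 1771 = 1784)
l/L(-974, P(-2)) = 1784/(-23 + 40*(-2)) = 1784/(-23 - 80) = 1784/(-103) = 1784*(-1/103) = -1784/103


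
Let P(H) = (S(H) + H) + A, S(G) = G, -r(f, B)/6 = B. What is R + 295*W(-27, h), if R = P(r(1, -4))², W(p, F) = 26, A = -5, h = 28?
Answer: 9519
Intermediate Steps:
r(f, B) = -6*B
P(H) = -5 + 2*H (P(H) = (H + H) - 5 = 2*H - 5 = -5 + 2*H)
R = 1849 (R = (-5 + 2*(-6*(-4)))² = (-5 + 2*24)² = (-5 + 48)² = 43² = 1849)
R + 295*W(-27, h) = 1849 + 295*26 = 1849 + 7670 = 9519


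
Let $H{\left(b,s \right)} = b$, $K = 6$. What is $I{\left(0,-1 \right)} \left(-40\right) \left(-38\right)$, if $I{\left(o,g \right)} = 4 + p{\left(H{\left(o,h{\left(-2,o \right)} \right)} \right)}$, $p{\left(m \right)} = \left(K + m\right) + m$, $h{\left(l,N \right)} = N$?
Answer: $15200$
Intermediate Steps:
$p{\left(m \right)} = 6 + 2 m$ ($p{\left(m \right)} = \left(6 + m\right) + m = 6 + 2 m$)
$I{\left(o,g \right)} = 10 + 2 o$ ($I{\left(o,g \right)} = 4 + \left(6 + 2 o\right) = 10 + 2 o$)
$I{\left(0,-1 \right)} \left(-40\right) \left(-38\right) = \left(10 + 2 \cdot 0\right) \left(-40\right) \left(-38\right) = \left(10 + 0\right) \left(-40\right) \left(-38\right) = 10 \left(-40\right) \left(-38\right) = \left(-400\right) \left(-38\right) = 15200$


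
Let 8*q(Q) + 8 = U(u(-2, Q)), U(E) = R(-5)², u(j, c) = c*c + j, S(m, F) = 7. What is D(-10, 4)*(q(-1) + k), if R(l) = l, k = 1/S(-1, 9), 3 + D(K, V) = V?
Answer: 127/56 ≈ 2.2679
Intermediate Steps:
D(K, V) = -3 + V
k = ⅐ (k = 1/7 = ⅐ ≈ 0.14286)
u(j, c) = j + c² (u(j, c) = c² + j = j + c²)
U(E) = 25 (U(E) = (-5)² = 25)
q(Q) = 17/8 (q(Q) = -1 + (⅛)*25 = -1 + 25/8 = 17/8)
D(-10, 4)*(q(-1) + k) = (-3 + 4)*(17/8 + ⅐) = 1*(127/56) = 127/56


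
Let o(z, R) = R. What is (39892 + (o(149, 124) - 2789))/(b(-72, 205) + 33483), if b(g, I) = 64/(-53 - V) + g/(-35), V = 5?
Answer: 37785405/33986213 ≈ 1.1118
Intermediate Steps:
b(g, I) = -32/29 - g/35 (b(g, I) = 64/(-53 - 1*5) + g/(-35) = 64/(-53 - 5) + g*(-1/35) = 64/(-58) - g/35 = 64*(-1/58) - g/35 = -32/29 - g/35)
(39892 + (o(149, 124) - 2789))/(b(-72, 205) + 33483) = (39892 + (124 - 2789))/((-32/29 - 1/35*(-72)) + 33483) = (39892 - 2665)/((-32/29 + 72/35) + 33483) = 37227/(968/1015 + 33483) = 37227/(33986213/1015) = 37227*(1015/33986213) = 37785405/33986213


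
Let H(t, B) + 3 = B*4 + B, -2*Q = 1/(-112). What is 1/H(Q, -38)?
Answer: -1/193 ≈ -0.0051813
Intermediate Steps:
Q = 1/224 (Q = -½/(-112) = -½*(-1/112) = 1/224 ≈ 0.0044643)
H(t, B) = -3 + 5*B (H(t, B) = -3 + (B*4 + B) = -3 + (4*B + B) = -3 + 5*B)
1/H(Q, -38) = 1/(-3 + 5*(-38)) = 1/(-3 - 190) = 1/(-193) = -1/193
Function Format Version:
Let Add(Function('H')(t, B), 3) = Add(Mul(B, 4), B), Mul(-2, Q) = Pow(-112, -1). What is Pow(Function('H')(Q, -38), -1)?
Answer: Rational(-1, 193) ≈ -0.0051813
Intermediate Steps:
Q = Rational(1, 224) (Q = Mul(Rational(-1, 2), Pow(-112, -1)) = Mul(Rational(-1, 2), Rational(-1, 112)) = Rational(1, 224) ≈ 0.0044643)
Function('H')(t, B) = Add(-3, Mul(5, B)) (Function('H')(t, B) = Add(-3, Add(Mul(B, 4), B)) = Add(-3, Add(Mul(4, B), B)) = Add(-3, Mul(5, B)))
Pow(Function('H')(Q, -38), -1) = Pow(Add(-3, Mul(5, -38)), -1) = Pow(Add(-3, -190), -1) = Pow(-193, -1) = Rational(-1, 193)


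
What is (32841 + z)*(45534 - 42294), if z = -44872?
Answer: -38980440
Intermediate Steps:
(32841 + z)*(45534 - 42294) = (32841 - 44872)*(45534 - 42294) = -12031*3240 = -38980440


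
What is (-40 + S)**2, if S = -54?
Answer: 8836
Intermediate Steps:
(-40 + S)**2 = (-40 - 54)**2 = (-94)**2 = 8836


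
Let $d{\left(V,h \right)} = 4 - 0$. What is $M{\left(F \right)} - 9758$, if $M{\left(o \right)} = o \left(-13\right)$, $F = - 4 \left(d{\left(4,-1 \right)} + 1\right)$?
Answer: $-9498$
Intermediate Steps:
$d{\left(V,h \right)} = 4$ ($d{\left(V,h \right)} = 4 + 0 = 4$)
$F = -20$ ($F = - 4 \left(4 + 1\right) = \left(-4\right) 5 = -20$)
$M{\left(o \right)} = - 13 o$
$M{\left(F \right)} - 9758 = \left(-13\right) \left(-20\right) - 9758 = 260 - 9758 = -9498$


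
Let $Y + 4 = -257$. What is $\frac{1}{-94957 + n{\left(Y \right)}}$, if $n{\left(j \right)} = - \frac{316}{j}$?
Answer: $- \frac{261}{24783461} \approx -1.0531 \cdot 10^{-5}$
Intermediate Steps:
$Y = -261$ ($Y = -4 - 257 = -261$)
$\frac{1}{-94957 + n{\left(Y \right)}} = \frac{1}{-94957 - \frac{316}{-261}} = \frac{1}{-94957 - - \frac{316}{261}} = \frac{1}{-94957 + \frac{316}{261}} = \frac{1}{- \frac{24783461}{261}} = - \frac{261}{24783461}$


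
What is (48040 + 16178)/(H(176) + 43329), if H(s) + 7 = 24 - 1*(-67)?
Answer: 21406/14471 ≈ 1.4792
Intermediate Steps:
H(s) = 84 (H(s) = -7 + (24 - 1*(-67)) = -7 + (24 + 67) = -7 + 91 = 84)
(48040 + 16178)/(H(176) + 43329) = (48040 + 16178)/(84 + 43329) = 64218/43413 = 64218*(1/43413) = 21406/14471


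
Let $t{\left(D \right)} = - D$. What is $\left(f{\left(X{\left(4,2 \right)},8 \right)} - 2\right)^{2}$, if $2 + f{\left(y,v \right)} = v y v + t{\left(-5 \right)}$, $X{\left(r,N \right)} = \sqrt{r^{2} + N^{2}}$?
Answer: $81921 + 256 \sqrt{5} \approx 82493.0$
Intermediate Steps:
$X{\left(r,N \right)} = \sqrt{N^{2} + r^{2}}$
$f{\left(y,v \right)} = 3 + y v^{2}$ ($f{\left(y,v \right)} = -2 + \left(v y v - -5\right) = -2 + \left(y v^{2} + 5\right) = -2 + \left(5 + y v^{2}\right) = 3 + y v^{2}$)
$\left(f{\left(X{\left(4,2 \right)},8 \right)} - 2\right)^{2} = \left(\left(3 + \sqrt{2^{2} + 4^{2}} \cdot 8^{2}\right) - 2\right)^{2} = \left(\left(3 + \sqrt{4 + 16} \cdot 64\right) - 2\right)^{2} = \left(\left(3 + \sqrt{20} \cdot 64\right) - 2\right)^{2} = \left(\left(3 + 2 \sqrt{5} \cdot 64\right) - 2\right)^{2} = \left(\left(3 + 128 \sqrt{5}\right) - 2\right)^{2} = \left(1 + 128 \sqrt{5}\right)^{2}$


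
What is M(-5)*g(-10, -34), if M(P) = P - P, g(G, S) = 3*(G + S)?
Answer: 0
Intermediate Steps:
g(G, S) = 3*G + 3*S
M(P) = 0
M(-5)*g(-10, -34) = 0*(3*(-10) + 3*(-34)) = 0*(-30 - 102) = 0*(-132) = 0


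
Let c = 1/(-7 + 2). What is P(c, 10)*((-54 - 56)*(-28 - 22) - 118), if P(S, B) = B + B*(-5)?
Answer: -215280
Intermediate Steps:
c = -⅕ (c = 1/(-5) = -⅕ ≈ -0.20000)
P(S, B) = -4*B (P(S, B) = B - 5*B = -4*B)
P(c, 10)*((-54 - 56)*(-28 - 22) - 118) = (-4*10)*((-54 - 56)*(-28 - 22) - 118) = -40*(-110*(-50) - 118) = -40*(5500 - 118) = -40*5382 = -215280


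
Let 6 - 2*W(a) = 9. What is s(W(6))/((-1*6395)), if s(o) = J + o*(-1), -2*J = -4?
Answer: -7/12790 ≈ -0.00054730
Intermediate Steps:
J = 2 (J = -1/2*(-4) = 2)
W(a) = -3/2 (W(a) = 3 - 1/2*9 = 3 - 9/2 = -3/2)
s(o) = 2 - o (s(o) = 2 + o*(-1) = 2 - o)
s(W(6))/((-1*6395)) = (2 - 1*(-3/2))/((-1*6395)) = (2 + 3/2)/(-6395) = (7/2)*(-1/6395) = -7/12790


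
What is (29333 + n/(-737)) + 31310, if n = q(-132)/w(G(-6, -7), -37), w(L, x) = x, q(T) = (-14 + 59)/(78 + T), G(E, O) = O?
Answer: 9922043797/163614 ≈ 60643.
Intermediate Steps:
q(T) = 45/(78 + T)
n = 5/222 (n = (45/(78 - 132))/(-37) = (45/(-54))*(-1/37) = (45*(-1/54))*(-1/37) = -⅚*(-1/37) = 5/222 ≈ 0.022523)
(29333 + n/(-737)) + 31310 = (29333 + (5/222)/(-737)) + 31310 = (29333 + (5/222)*(-1/737)) + 31310 = (29333 - 5/163614) + 31310 = 4799289457/163614 + 31310 = 9922043797/163614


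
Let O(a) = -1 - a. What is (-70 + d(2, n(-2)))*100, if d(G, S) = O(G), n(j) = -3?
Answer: -7300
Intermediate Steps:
d(G, S) = -1 - G
(-70 + d(2, n(-2)))*100 = (-70 + (-1 - 1*2))*100 = (-70 + (-1 - 2))*100 = (-70 - 3)*100 = -73*100 = -7300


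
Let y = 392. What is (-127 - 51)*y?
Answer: -69776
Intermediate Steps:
(-127 - 51)*y = (-127 - 51)*392 = -178*392 = -69776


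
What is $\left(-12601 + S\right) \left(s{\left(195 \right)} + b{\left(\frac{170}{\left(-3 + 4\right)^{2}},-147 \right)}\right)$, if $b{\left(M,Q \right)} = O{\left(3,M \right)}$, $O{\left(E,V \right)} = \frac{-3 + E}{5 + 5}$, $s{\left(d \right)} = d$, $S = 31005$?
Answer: $3588780$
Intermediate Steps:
$O{\left(E,V \right)} = - \frac{3}{10} + \frac{E}{10}$ ($O{\left(E,V \right)} = \frac{-3 + E}{10} = \left(-3 + E\right) \frac{1}{10} = - \frac{3}{10} + \frac{E}{10}$)
$b{\left(M,Q \right)} = 0$ ($b{\left(M,Q \right)} = - \frac{3}{10} + \frac{1}{10} \cdot 3 = - \frac{3}{10} + \frac{3}{10} = 0$)
$\left(-12601 + S\right) \left(s{\left(195 \right)} + b{\left(\frac{170}{\left(-3 + 4\right)^{2}},-147 \right)}\right) = \left(-12601 + 31005\right) \left(195 + 0\right) = 18404 \cdot 195 = 3588780$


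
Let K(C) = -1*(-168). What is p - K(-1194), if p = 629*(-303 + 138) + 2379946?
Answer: 2275993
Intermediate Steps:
K(C) = 168
p = 2276161 (p = 629*(-165) + 2379946 = -103785 + 2379946 = 2276161)
p - K(-1194) = 2276161 - 1*168 = 2276161 - 168 = 2275993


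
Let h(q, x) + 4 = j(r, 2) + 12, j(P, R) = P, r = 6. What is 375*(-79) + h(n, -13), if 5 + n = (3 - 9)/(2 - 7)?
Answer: -29611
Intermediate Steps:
n = -19/5 (n = -5 + (3 - 9)/(2 - 7) = -5 - 6/(-5) = -5 - 6*(-⅕) = -5 + 6/5 = -19/5 ≈ -3.8000)
h(q, x) = 14 (h(q, x) = -4 + (6 + 12) = -4 + 18 = 14)
375*(-79) + h(n, -13) = 375*(-79) + 14 = -29625 + 14 = -29611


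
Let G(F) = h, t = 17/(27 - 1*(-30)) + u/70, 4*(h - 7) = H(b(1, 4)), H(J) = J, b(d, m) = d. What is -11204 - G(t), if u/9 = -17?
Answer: -44845/4 ≈ -11211.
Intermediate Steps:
u = -153 (u = 9*(-17) = -153)
h = 29/4 (h = 7 + (¼)*1 = 7 + ¼ = 29/4 ≈ 7.2500)
t = -7531/3990 (t = 17/(27 - 1*(-30)) - 153/70 = 17/(27 + 30) - 153*1/70 = 17/57 - 153/70 = -7531/3990 ≈ -1.8875)
G(F) = 29/4
-11204 - G(t) = -11204 - 1*29/4 = -11204 - 29/4 = -44845/4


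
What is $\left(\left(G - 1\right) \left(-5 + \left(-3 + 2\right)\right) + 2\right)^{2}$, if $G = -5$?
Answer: $1444$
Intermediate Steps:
$\left(\left(G - 1\right) \left(-5 + \left(-3 + 2\right)\right) + 2\right)^{2} = \left(\left(-5 - 1\right) \left(-5 + \left(-3 + 2\right)\right) + 2\right)^{2} = \left(- 6 \left(-5 - 1\right) + 2\right)^{2} = \left(\left(-6\right) \left(-6\right) + 2\right)^{2} = \left(36 + 2\right)^{2} = 38^{2} = 1444$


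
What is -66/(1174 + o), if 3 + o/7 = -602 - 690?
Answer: 66/7891 ≈ 0.0083640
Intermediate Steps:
o = -9065 (o = -21 + 7*(-602 - 690) = -21 + 7*(-1292) = -21 - 9044 = -9065)
-66/(1174 + o) = -66/(1174 - 9065) = -66/(-7891) = -1/7891*(-66) = 66/7891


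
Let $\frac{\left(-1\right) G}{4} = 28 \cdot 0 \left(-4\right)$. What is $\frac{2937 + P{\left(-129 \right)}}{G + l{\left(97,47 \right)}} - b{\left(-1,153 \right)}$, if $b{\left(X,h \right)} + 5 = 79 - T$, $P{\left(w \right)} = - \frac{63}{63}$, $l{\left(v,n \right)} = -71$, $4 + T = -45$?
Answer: $- \frac{11669}{71} \approx -164.35$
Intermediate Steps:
$T = -49$ ($T = -4 - 45 = -49$)
$P{\left(w \right)} = -1$ ($P{\left(w \right)} = \left(-63\right) \frac{1}{63} = -1$)
$G = 0$ ($G = - 4 \cdot 28 \cdot 0 \left(-4\right) = - 4 \cdot 0 \left(-4\right) = \left(-4\right) 0 = 0$)
$b{\left(X,h \right)} = 123$ ($b{\left(X,h \right)} = -5 + \left(79 - -49\right) = -5 + \left(79 + 49\right) = -5 + 128 = 123$)
$\frac{2937 + P{\left(-129 \right)}}{G + l{\left(97,47 \right)}} - b{\left(-1,153 \right)} = \frac{2937 - 1}{0 - 71} - 123 = \frac{2936}{-71} - 123 = 2936 \left(- \frac{1}{71}\right) - 123 = - \frac{2936}{71} - 123 = - \frac{11669}{71}$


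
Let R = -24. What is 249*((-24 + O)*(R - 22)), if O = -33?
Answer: 652878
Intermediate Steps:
249*((-24 + O)*(R - 22)) = 249*((-24 - 33)*(-24 - 22)) = 249*(-57*(-46)) = 249*2622 = 652878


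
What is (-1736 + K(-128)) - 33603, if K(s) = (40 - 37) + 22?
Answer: -35314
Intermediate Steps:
K(s) = 25 (K(s) = 3 + 22 = 25)
(-1736 + K(-128)) - 33603 = (-1736 + 25) - 33603 = -1711 - 33603 = -35314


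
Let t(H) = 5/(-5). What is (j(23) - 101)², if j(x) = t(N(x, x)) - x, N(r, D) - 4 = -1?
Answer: 15625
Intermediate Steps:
N(r, D) = 3 (N(r, D) = 4 - 1 = 3)
t(H) = -1 (t(H) = 5*(-⅕) = -1)
j(x) = -1 - x
(j(23) - 101)² = ((-1 - 1*23) - 101)² = ((-1 - 23) - 101)² = (-24 - 101)² = (-125)² = 15625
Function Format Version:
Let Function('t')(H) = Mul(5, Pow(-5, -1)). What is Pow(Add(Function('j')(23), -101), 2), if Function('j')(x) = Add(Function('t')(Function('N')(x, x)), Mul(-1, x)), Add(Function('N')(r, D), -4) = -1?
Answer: 15625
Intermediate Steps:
Function('N')(r, D) = 3 (Function('N')(r, D) = Add(4, -1) = 3)
Function('t')(H) = -1 (Function('t')(H) = Mul(5, Rational(-1, 5)) = -1)
Function('j')(x) = Add(-1, Mul(-1, x))
Pow(Add(Function('j')(23), -101), 2) = Pow(Add(Add(-1, Mul(-1, 23)), -101), 2) = Pow(Add(Add(-1, -23), -101), 2) = Pow(Add(-24, -101), 2) = Pow(-125, 2) = 15625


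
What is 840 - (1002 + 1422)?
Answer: -1584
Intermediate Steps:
840 - (1002 + 1422) = 840 - 1*2424 = 840 - 2424 = -1584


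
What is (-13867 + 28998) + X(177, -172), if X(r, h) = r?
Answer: 15308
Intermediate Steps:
(-13867 + 28998) + X(177, -172) = (-13867 + 28998) + 177 = 15131 + 177 = 15308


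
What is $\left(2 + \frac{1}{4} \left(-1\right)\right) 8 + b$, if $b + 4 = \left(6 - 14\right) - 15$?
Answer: $-13$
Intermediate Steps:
$b = -27$ ($b = -4 + \left(\left(6 - 14\right) - 15\right) = -4 - 23 = -27$)
$\left(2 + \frac{1}{4} \left(-1\right)\right) 8 + b = \left(2 + \frac{1}{4} \left(-1\right)\right) 8 - 27 = \left(2 - \frac{1}{4}\right) 8 - 27 = \frac{7}{4} \cdot 8 - 27 = 14 - 27 = -13$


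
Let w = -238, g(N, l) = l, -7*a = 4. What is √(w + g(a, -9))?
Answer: I*√247 ≈ 15.716*I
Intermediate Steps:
a = -4/7 (a = -⅐*4 = -4/7 ≈ -0.57143)
√(w + g(a, -9)) = √(-238 - 9) = √(-247) = I*√247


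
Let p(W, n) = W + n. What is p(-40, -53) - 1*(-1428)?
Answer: 1335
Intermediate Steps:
p(-40, -53) - 1*(-1428) = (-40 - 53) - 1*(-1428) = -93 + 1428 = 1335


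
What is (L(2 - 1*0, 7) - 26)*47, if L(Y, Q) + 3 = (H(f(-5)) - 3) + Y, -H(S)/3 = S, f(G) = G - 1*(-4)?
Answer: -1269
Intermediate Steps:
f(G) = 4 + G (f(G) = G + 4 = 4 + G)
H(S) = -3*S
L(Y, Q) = -3 + Y (L(Y, Q) = -3 + ((-3*(4 - 5) - 3) + Y) = -3 + ((-3*(-1) - 3) + Y) = -3 + ((3 - 3) + Y) = -3 + (0 + Y) = -3 + Y)
(L(2 - 1*0, 7) - 26)*47 = ((-3 + (2 - 1*0)) - 26)*47 = ((-3 + (2 + 0)) - 26)*47 = ((-3 + 2) - 26)*47 = (-1 - 26)*47 = -27*47 = -1269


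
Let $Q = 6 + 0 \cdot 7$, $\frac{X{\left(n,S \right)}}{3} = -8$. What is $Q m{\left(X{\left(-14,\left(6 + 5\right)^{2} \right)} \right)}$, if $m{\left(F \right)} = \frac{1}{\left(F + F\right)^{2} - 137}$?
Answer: $\frac{6}{2167} \approx 0.0027688$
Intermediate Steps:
$X{\left(n,S \right)} = -24$ ($X{\left(n,S \right)} = 3 \left(-8\right) = -24$)
$m{\left(F \right)} = \frac{1}{-137 + 4 F^{2}}$ ($m{\left(F \right)} = \frac{1}{\left(2 F\right)^{2} - 137} = \frac{1}{4 F^{2} - 137} = \frac{1}{-137 + 4 F^{2}}$)
$Q = 6$ ($Q = 6 + 0 = 6$)
$Q m{\left(X{\left(-14,\left(6 + 5\right)^{2} \right)} \right)} = \frac{6}{-137 + 4 \left(-24\right)^{2}} = \frac{6}{-137 + 4 \cdot 576} = \frac{6}{-137 + 2304} = \frac{6}{2167}$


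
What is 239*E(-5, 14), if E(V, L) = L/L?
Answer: 239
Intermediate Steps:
E(V, L) = 1
239*E(-5, 14) = 239*1 = 239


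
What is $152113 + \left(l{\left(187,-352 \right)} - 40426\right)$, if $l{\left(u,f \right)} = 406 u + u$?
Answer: $187796$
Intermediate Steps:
$l{\left(u,f \right)} = 407 u$
$152113 + \left(l{\left(187,-352 \right)} - 40426\right) = 152113 + \left(407 \cdot 187 - 40426\right) = 152113 + \left(76109 - 40426\right) = 152113 + 35683 = 187796$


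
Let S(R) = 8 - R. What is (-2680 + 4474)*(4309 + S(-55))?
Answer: 7843368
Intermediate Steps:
(-2680 + 4474)*(4309 + S(-55)) = (-2680 + 4474)*(4309 + (8 - 1*(-55))) = 1794*(4309 + (8 + 55)) = 1794*(4309 + 63) = 1794*4372 = 7843368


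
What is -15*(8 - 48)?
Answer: 600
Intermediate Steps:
-15*(8 - 48) = -15*(-40) = 600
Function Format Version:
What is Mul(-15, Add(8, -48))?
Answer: 600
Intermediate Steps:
Mul(-15, Add(8, -48)) = Mul(-15, -40) = 600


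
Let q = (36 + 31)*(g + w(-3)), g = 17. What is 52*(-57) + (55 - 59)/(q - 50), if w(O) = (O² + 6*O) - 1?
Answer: -1241920/419 ≈ -2964.0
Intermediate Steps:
w(O) = -1 + O² + 6*O
q = 469 (q = (36 + 31)*(17 + (-1 + (-3)² + 6*(-3))) = 67*(17 + (-1 + 9 - 18)) = 67*(17 - 10) = 67*7 = 469)
52*(-57) + (55 - 59)/(q - 50) = 52*(-57) + (55 - 59)/(469 - 50) = -2964 - 4/419 = -1241920/419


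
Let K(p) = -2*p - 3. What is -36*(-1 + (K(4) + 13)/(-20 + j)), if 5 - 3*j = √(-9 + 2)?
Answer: 15129/379 - 27*I*√7/379 ≈ 39.918 - 0.18848*I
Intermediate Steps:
j = 5/3 - I*√7/3 (j = 5/3 - √(-9 + 2)/3 = 5/3 - I*√7/3 ≈ 1.6667 - 0.88192*I)
K(p) = -3 - 2*p
-36*(-1 + (K(4) + 13)/(-20 + j)) = -36*(-1 + ((-3 - 2*4) + 13)/(-20 + (5/3 - I*√7/3))) = -36*(-1 + ((-3 - 8) + 13)/(-55/3 - I*√7/3)) = -36*(-1 + (-11 + 13)/(-55/3 - I*√7/3)) = -36*(-1 + 2/(-55/3 - I*√7/3)) = 36 - 72/(-55/3 - I*√7/3)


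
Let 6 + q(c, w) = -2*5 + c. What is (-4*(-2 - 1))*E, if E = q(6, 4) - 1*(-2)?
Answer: -96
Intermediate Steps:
q(c, w) = -16 + c (q(c, w) = -6 + (-2*5 + c) = -6 + (-10 + c) = -16 + c)
E = -8 (E = (-16 + 6) - 1*(-2) = -10 + 2 = -8)
(-4*(-2 - 1))*E = -4*(-2 - 1)*(-8) = -4*(-3)*(-8) = 12*(-8) = -96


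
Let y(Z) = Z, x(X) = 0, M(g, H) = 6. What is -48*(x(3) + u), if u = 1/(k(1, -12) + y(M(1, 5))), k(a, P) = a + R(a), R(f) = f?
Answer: -6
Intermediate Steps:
k(a, P) = 2*a (k(a, P) = a + a = 2*a)
u = 1/8 (u = 1/(2*1 + 6) = 1/(2 + 6) = 1/8 ≈ 0.12500)
-48*(x(3) + u) = -48*(0 + 1/8) = -48*1/8 = -6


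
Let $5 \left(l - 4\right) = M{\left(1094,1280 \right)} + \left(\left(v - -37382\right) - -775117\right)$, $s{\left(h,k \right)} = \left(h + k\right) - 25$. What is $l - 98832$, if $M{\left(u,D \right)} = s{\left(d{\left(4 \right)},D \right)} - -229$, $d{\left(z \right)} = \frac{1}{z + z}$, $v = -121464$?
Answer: $\frac{1587033}{40} \approx 39676.0$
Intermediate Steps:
$d{\left(z \right)} = \frac{1}{2 z}$
$s{\left(h,k \right)} = -25 + h + k$
$M{\left(u,D \right)} = \frac{1633}{8} + D$ ($M{\left(u,D \right)} = \left(-25 + \frac{1}{2 \cdot 4} + D\right) - -229 = \left(-25 + \frac{1}{2} \cdot \frac{1}{4} + D\right) + 229 = \left(-25 + \frac{1}{8} + D\right) + 229 = \left(- \frac{199}{8} + D\right) + 229 = \frac{1633}{8} + D$)
$l = \frac{5540313}{40}$ ($l = 4 + \frac{\left(\frac{1633}{8} + 1280\right) - -691035}{5} = 4 + \frac{\frac{11873}{8} + \left(\left(-121464 + 37382\right) + 775117\right)}{5} = 4 + \frac{\frac{11873}{8} + \left(-84082 + 775117\right)}{5} = 4 + \frac{\frac{11873}{8} + 691035}{5} = 4 + \frac{1}{5} \cdot \frac{5540153}{8} = 4 + \frac{5540153}{40} = \frac{5540313}{40} \approx 1.3851 \cdot 10^{5}$)
$l - 98832 = \frac{5540313}{40} - 98832 = \frac{1587033}{40}$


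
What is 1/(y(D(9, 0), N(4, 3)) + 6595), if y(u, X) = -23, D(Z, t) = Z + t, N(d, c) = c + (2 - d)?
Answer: 1/6572 ≈ 0.00015216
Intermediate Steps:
N(d, c) = 2 + c - d
1/(y(D(9, 0), N(4, 3)) + 6595) = 1/(-23 + 6595) = 1/6572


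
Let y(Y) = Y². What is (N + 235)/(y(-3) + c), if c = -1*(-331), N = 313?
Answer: 137/85 ≈ 1.6118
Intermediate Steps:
c = 331
(N + 235)/(y(-3) + c) = (313 + 235)/((-3)² + 331) = 548/(9 + 331) = 548/340 = 548*(1/340) = 137/85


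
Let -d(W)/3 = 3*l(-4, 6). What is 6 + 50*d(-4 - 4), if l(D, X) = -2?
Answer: 906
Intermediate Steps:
d(W) = 18 (d(W) = -9*(-2) = -3*(-6) = 18)
6 + 50*d(-4 - 4) = 6 + 50*18 = 6 + 900 = 906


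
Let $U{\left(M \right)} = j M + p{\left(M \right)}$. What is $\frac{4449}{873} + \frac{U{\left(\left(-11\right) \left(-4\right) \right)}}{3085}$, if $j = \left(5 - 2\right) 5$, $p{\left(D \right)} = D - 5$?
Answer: $\frac{4778464}{897735} \approx 5.3228$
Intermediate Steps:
$p{\left(D \right)} = -5 + D$
$j = 15$ ($j = 3 \cdot 5 = 15$)
$U{\left(M \right)} = -5 + 16 M$ ($U{\left(M \right)} = 15 M + \left(-5 + M\right) = -5 + 16 M$)
$\frac{4449}{873} + \frac{U{\left(\left(-11\right) \left(-4\right) \right)}}{3085} = \frac{4449}{873} + \frac{-5 + 16 \left(\left(-11\right) \left(-4\right)\right)}{3085} = 4449 \cdot \frac{1}{873} + \left(-5 + 16 \cdot 44\right) \frac{1}{3085} = \frac{1483}{291} + \left(-5 + 704\right) \frac{1}{3085} = \frac{1483}{291} + 699 \cdot \frac{1}{3085} = \frac{1483}{291} + \frac{699}{3085} = \frac{4778464}{897735}$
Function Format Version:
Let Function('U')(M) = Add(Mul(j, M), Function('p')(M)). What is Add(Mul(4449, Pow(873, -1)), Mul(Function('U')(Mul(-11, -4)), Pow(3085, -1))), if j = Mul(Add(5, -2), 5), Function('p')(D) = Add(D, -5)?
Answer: Rational(4778464, 897735) ≈ 5.3228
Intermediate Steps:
Function('p')(D) = Add(-5, D)
j = 15 (j = Mul(3, 5) = 15)
Function('U')(M) = Add(-5, Mul(16, M)) (Function('U')(M) = Add(Mul(15, M), Add(-5, M)) = Add(-5, Mul(16, M)))
Add(Mul(4449, Pow(873, -1)), Mul(Function('U')(Mul(-11, -4)), Pow(3085, -1))) = Add(Mul(4449, Pow(873, -1)), Mul(Add(-5, Mul(16, Mul(-11, -4))), Pow(3085, -1))) = Add(Mul(4449, Rational(1, 873)), Mul(Add(-5, Mul(16, 44)), Rational(1, 3085))) = Add(Rational(1483, 291), Mul(Add(-5, 704), Rational(1, 3085))) = Add(Rational(1483, 291), Mul(699, Rational(1, 3085))) = Add(Rational(1483, 291), Rational(699, 3085)) = Rational(4778464, 897735)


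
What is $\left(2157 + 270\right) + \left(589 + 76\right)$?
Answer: $3092$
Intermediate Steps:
$\left(2157 + 270\right) + \left(589 + 76\right) = 2427 + 665 = 3092$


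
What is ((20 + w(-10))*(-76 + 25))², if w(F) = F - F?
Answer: 1040400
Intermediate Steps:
w(F) = 0
((20 + w(-10))*(-76 + 25))² = ((20 + 0)*(-76 + 25))² = (20*(-51))² = (-1020)² = 1040400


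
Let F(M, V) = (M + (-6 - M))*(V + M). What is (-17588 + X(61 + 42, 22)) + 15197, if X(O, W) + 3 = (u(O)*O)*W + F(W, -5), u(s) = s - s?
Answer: -2496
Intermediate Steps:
F(M, V) = -6*M - 6*V (F(M, V) = -6*(M + V) = -6*M - 6*V)
u(s) = 0
X(O, W) = 27 - 6*W (X(O, W) = -3 + ((0*O)*W + (-6*W - 6*(-5))) = -3 + (0*W + (-6*W + 30)) = -3 + (0 + (30 - 6*W)) = -3 + (30 - 6*W) = 27 - 6*W)
(-17588 + X(61 + 42, 22)) + 15197 = (-17588 + (27 - 6*22)) + 15197 = (-17588 + (27 - 132)) + 15197 = (-17588 - 105) + 15197 = -17693 + 15197 = -2496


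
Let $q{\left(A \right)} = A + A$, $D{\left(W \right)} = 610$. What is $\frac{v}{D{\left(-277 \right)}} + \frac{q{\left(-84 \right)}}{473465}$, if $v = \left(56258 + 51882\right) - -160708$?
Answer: $\frac{12729001584}{28881365} \approx 440.73$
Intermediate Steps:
$q{\left(A \right)} = 2 A$
$v = 268848$ ($v = 108140 + 160708 = 268848$)
$\frac{v}{D{\left(-277 \right)}} + \frac{q{\left(-84 \right)}}{473465} = \frac{268848}{610} + \frac{2 \left(-84\right)}{473465} = 268848 \cdot \frac{1}{610} - \frac{168}{473465} = \frac{134424}{305} - \frac{168}{473465} = \frac{12729001584}{28881365}$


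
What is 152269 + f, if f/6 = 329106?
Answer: 2126905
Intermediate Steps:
f = 1974636 (f = 6*329106 = 1974636)
152269 + f = 152269 + 1974636 = 2126905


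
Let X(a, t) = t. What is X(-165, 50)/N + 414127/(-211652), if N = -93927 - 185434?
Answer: -16528787921/8446759196 ≈ -1.9568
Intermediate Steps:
N = -279361
X(-165, 50)/N + 414127/(-211652) = 50/(-279361) + 414127/(-211652) = 50*(-1/279361) + 414127*(-1/211652) = -50/279361 - 59161/30236 = -16528787921/8446759196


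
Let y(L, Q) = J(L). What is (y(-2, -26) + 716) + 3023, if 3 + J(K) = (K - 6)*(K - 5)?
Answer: 3792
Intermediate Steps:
J(K) = -3 + (-6 + K)*(-5 + K) (J(K) = -3 + (K - 6)*(K - 5) = -3 + (-6 + K)*(-5 + K))
y(L, Q) = 27 + L² - 11*L
(y(-2, -26) + 716) + 3023 = ((27 + (-2)² - 11*(-2)) + 716) + 3023 = ((27 + 4 + 22) + 716) + 3023 = (53 + 716) + 3023 = 769 + 3023 = 3792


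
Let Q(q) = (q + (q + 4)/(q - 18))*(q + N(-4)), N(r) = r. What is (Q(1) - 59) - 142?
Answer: -3453/17 ≈ -203.12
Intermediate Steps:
Q(q) = (-4 + q)*(q + (4 + q)/(-18 + q)) (Q(q) = (q + (q + 4)/(q - 18))*(q - 4) = (q + (4 + q)/(-18 + q))*(-4 + q) = (-4 + q)*(q + (4 + q)/(-18 + q)))
(Q(1) - 59) - 142 = ((-16 + 1³ - 21*1² + 72*1)/(-18 + 1) - 59) - 142 = ((-16 + 1 - 21*1 + 72)/(-17) - 59) - 142 = (-(-16 + 1 - 21 + 72)/17 - 59) - 142 = (-1/17*36 - 59) - 142 = (-36/17 - 59) - 142 = -1039/17 - 142 = -3453/17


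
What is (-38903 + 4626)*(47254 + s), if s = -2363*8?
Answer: -971752950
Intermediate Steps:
s = -18904
(-38903 + 4626)*(47254 + s) = (-38903 + 4626)*(47254 - 18904) = -34277*28350 = -971752950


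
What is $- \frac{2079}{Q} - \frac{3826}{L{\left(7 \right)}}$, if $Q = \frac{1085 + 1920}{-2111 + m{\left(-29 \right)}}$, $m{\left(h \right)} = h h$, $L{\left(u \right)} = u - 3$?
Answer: $- \frac{93581}{1202} \approx -77.854$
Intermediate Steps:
$L{\left(u \right)} = -3 + u$ ($L{\left(u \right)} = u - 3 = -3 + u$)
$m{\left(h \right)} = h^{2}$
$Q = - \frac{601}{254}$ ($Q = \frac{1085 + 1920}{-2111 + \left(-29\right)^{2}} = \frac{3005}{-2111 + 841} = \frac{3005}{-1270} = 3005 \left(- \frac{1}{1270}\right) = - \frac{601}{254} \approx -2.3661$)
$- \frac{2079}{Q} - \frac{3826}{L{\left(7 \right)}} = - \frac{2079}{- \frac{601}{254}} - \frac{3826}{-3 + 7} = \left(-2079\right) \left(- \frac{254}{601}\right) - \frac{3826}{4} = \frac{528066}{601} - \frac{1913}{2} = - \frac{93581}{1202}$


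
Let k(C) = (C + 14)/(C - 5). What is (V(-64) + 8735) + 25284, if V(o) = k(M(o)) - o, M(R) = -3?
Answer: 272653/8 ≈ 34082.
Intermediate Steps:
k(C) = (14 + C)/(-5 + C)
V(o) = -11/8 - o (V(o) = (14 - 3)/(-5 - 3) - o = 11/(-8) - o = -⅛*11 - o = -11/8 - o)
(V(-64) + 8735) + 25284 = ((-11/8 - 1*(-64)) + 8735) + 25284 = ((-11/8 + 64) + 8735) + 25284 = (501/8 + 8735) + 25284 = 70381/8 + 25284 = 272653/8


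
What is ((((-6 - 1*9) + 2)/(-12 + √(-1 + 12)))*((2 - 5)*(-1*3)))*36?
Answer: 50544/133 + 4212*√11/133 ≈ 485.06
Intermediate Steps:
((((-6 - 1*9) + 2)/(-12 + √(-1 + 12)))*((2 - 5)*(-1*3)))*36 = ((((-6 - 9) + 2)/(-12 + √11))*(-3*(-3)))*36 = (((-15 + 2)/(-12 + √11))*9)*36 = (-13/(-12 + √11)*9)*36 = -117/(-12 + √11)*36 = -4212/(-12 + √11)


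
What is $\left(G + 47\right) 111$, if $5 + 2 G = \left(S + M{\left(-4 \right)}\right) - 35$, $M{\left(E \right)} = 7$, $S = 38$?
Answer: $\frac{10989}{2} \approx 5494.5$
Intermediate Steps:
$G = \frac{5}{2}$ ($G = - \frac{5}{2} + \frac{\left(38 + 7\right) - 35}{2} = - \frac{5}{2} + \frac{45 - 35}{2} = - \frac{5}{2} + \frac{1}{2} \cdot 10 = - \frac{5}{2} + 5 = \frac{5}{2} \approx 2.5$)
$\left(G + 47\right) 111 = \left(\frac{5}{2} + 47\right) 111 = \frac{99}{2} \cdot 111 = \frac{10989}{2}$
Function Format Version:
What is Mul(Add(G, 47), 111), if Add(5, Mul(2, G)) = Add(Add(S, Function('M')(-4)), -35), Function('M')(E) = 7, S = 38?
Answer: Rational(10989, 2) ≈ 5494.5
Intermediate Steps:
G = Rational(5, 2) (G = Add(Rational(-5, 2), Mul(Rational(1, 2), Add(Add(38, 7), -35))) = Add(Rational(-5, 2), Mul(Rational(1, 2), Add(45, -35))) = Add(Rational(-5, 2), Mul(Rational(1, 2), 10)) = Add(Rational(-5, 2), 5) = Rational(5, 2) ≈ 2.5000)
Mul(Add(G, 47), 111) = Mul(Add(Rational(5, 2), 47), 111) = Mul(Rational(99, 2), 111) = Rational(10989, 2)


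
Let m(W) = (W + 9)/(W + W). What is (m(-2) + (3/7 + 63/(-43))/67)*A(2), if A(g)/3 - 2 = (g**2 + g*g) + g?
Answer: -1281753/20167 ≈ -63.557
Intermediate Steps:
m(W) = (9 + W)/(2*W) (m(W) = (9 + W)/((2*W)) = (9 + W)*(1/(2*W)) = (9 + W)/(2*W))
A(g) = 6 + 3*g + 6*g**2 (A(g) = 6 + 3*((g**2 + g*g) + g) = 6 + 3*((g**2 + g**2) + g) = 6 + 3*(2*g**2 + g) = 6 + 3*(g + 2*g**2) = 6 + (3*g + 6*g**2) = 6 + 3*g + 6*g**2)
(m(-2) + (3/7 + 63/(-43))/67)*A(2) = ((1/2)*(9 - 2)/(-2) + (3/7 + 63/(-43))/67)*(6 + 3*2 + 6*2**2) = ((1/2)*(-1/2)*7 + (3*(1/7) + 63*(-1/43))*(1/67))*(6 + 6 + 6*4) = (-7/4 + (3/7 - 63/43)*(1/67))*(6 + 6 + 24) = (-7/4 - 312/301*1/67)*36 = (-7/4 - 312/20167)*36 = -142417/80668*36 = -1281753/20167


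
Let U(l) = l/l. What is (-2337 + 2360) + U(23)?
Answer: 24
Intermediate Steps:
U(l) = 1
(-2337 + 2360) + U(23) = (-2337 + 2360) + 1 = 23 + 1 = 24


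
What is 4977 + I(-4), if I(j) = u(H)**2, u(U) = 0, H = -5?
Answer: 4977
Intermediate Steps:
I(j) = 0 (I(j) = 0**2 = 0)
4977 + I(-4) = 4977 + 0 = 4977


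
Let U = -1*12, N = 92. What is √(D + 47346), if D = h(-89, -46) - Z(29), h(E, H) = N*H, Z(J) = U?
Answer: √43126 ≈ 207.67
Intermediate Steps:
U = -12
Z(J) = -12
h(E, H) = 92*H
D = -4220 (D = 92*(-46) - 1*(-12) = -4232 + 12 = -4220)
√(D + 47346) = √(-4220 + 47346) = √43126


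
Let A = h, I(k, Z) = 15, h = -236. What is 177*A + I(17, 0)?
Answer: -41757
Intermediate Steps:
A = -236
177*A + I(17, 0) = 177*(-236) + 15 = -41772 + 15 = -41757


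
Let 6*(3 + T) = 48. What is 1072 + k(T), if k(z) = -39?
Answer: 1033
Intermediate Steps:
T = 5 (T = -3 + (⅙)*48 = -3 + 8 = 5)
1072 + k(T) = 1072 - 39 = 1033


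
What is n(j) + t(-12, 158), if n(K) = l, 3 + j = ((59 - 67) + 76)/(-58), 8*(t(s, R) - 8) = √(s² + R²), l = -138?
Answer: -130 + √6277/4 ≈ -110.19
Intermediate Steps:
t(s, R) = 8 + √(R² + s²)/8 (t(s, R) = 8 + √(s² + R²)/8 = 8 + √(R² + s²)/8)
j = -121/29 (j = -3 + ((59 - 67) + 76)/(-58) = -3 + (-8 + 76)*(-1/58) = -3 + 68*(-1/58) = -3 - 34/29 = -121/29 ≈ -4.1724)
n(K) = -138
n(j) + t(-12, 158) = -138 + (8 + √(158² + (-12)²)/8) = -138 + (8 + √(24964 + 144)/8) = -138 + (8 + √25108/8) = -138 + (8 + (2*√6277)/8) = -138 + (8 + √6277/4) = -130 + √6277/4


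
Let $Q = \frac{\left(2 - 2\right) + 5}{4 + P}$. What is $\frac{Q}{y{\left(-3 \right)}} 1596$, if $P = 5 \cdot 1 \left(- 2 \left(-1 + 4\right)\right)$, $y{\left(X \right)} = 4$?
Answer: $- \frac{1995}{26} \approx -76.731$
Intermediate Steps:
$P = -30$ ($P = 5 \left(\left(-2\right) 3\right) = 5 \left(-6\right) = -30$)
$Q = - \frac{5}{26}$ ($Q = \frac{\left(2 - 2\right) + 5}{4 - 30} = \frac{0 + 5}{-26} = 5 \left(- \frac{1}{26}\right) = - \frac{5}{26} \approx -0.19231$)
$\frac{Q}{y{\left(-3 \right)}} 1596 = - \frac{5}{26 \cdot 4} \cdot 1596 = \left(- \frac{5}{26}\right) \frac{1}{4} \cdot 1596 = \left(- \frac{5}{104}\right) 1596 = - \frac{1995}{26}$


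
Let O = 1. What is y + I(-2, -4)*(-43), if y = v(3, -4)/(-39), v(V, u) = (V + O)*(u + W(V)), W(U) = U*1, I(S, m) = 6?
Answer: -10058/39 ≈ -257.90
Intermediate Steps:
W(U) = U
v(V, u) = (1 + V)*(V + u) (v(V, u) = (V + 1)*(u + V) = (1 + V)*(V + u))
y = 4/39 (y = (3 - 4 + 3² + 3*(-4))/(-39) = (3 - 4 + 9 - 12)*(-1/39) = -4*(-1/39) = 4/39 ≈ 0.10256)
y + I(-2, -4)*(-43) = 4/39 + 6*(-43) = 4/39 - 258 = -10058/39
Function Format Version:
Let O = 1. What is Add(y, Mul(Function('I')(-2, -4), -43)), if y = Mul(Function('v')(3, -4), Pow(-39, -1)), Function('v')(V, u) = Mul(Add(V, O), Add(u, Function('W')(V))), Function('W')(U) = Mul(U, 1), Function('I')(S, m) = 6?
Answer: Rational(-10058, 39) ≈ -257.90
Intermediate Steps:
Function('W')(U) = U
Function('v')(V, u) = Mul(Add(1, V), Add(V, u)) (Function('v')(V, u) = Mul(Add(V, 1), Add(u, V)) = Mul(Add(1, V), Add(V, u)))
y = Rational(4, 39) (y = Mul(Add(3, -4, Pow(3, 2), Mul(3, -4)), Pow(-39, -1)) = Mul(Add(3, -4, 9, -12), Rational(-1, 39)) = Mul(-4, Rational(-1, 39)) = Rational(4, 39) ≈ 0.10256)
Add(y, Mul(Function('I')(-2, -4), -43)) = Add(Rational(4, 39), Mul(6, -43)) = Add(Rational(4, 39), -258) = Rational(-10058, 39)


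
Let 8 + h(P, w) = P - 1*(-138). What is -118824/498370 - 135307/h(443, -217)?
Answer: -33750517871/142783005 ≈ -236.38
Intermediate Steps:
h(P, w) = 130 + P (h(P, w) = -8 + (P - 1*(-138)) = -8 + (P + 138) = -8 + (138 + P) = 130 + P)
-118824/498370 - 135307/h(443, -217) = -118824/498370 - 135307/(130 + 443) = -118824*1/498370 - 135307/573 = -59412/249185 - 135307*1/573 = -59412/249185 - 135307/573 = -33750517871/142783005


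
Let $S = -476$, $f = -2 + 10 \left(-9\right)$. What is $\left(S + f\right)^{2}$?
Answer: $322624$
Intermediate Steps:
$f = -92$ ($f = -2 - 90 = -92$)
$\left(S + f\right)^{2} = \left(-476 - 92\right)^{2} = \left(-568\right)^{2} = 322624$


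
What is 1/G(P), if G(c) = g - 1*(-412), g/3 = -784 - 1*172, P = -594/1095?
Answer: -1/2456 ≈ -0.00040717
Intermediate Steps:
P = -198/365 (P = -594*1/1095 = -198/365 ≈ -0.54247)
g = -2868 (g = 3*(-784 - 1*172) = 3*(-784 - 172) = 3*(-956) = -2868)
G(c) = -2456 (G(c) = -2868 - 1*(-412) = -2868 + 412 = -2456)
1/G(P) = 1/(-2456) = -1/2456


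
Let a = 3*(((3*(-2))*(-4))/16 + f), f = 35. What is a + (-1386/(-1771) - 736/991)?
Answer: 4993487/45586 ≈ 109.54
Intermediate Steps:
a = 219/2 (a = 3*(((3*(-2))*(-4))/16 + 35) = 3*(-6*(-4)*(1/16) + 35) = 3*(24*(1/16) + 35) = 3*(3/2 + 35) = 3*(73/2) = 219/2 ≈ 109.50)
a + (-1386/(-1771) - 736/991) = 219/2 + (-1386/(-1771) - 736/991) = 219/2 + (-1386*(-1/1771) - 736*1/991) = 219/2 + (18/23 - 736/991) = 219/2 + 910/22793 = 4993487/45586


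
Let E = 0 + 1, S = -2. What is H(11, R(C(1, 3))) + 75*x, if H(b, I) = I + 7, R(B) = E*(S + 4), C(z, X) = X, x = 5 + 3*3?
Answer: 1059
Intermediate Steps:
x = 14 (x = 5 + 9 = 14)
E = 1
R(B) = 2 (R(B) = 1*(-2 + 4) = 1*2 = 2)
H(b, I) = 7 + I
H(11, R(C(1, 3))) + 75*x = (7 + 2) + 75*14 = 9 + 1050 = 1059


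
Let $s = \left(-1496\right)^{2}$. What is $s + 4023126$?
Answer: $6261142$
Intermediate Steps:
$s = 2238016$
$s + 4023126 = 2238016 + 4023126 = 6261142$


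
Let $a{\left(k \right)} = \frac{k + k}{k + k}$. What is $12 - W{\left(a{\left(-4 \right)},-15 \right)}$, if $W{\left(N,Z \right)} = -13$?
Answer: $25$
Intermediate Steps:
$a{\left(k \right)} = 1$ ($a{\left(k \right)} = \frac{2 k}{2 k} = 2 k \frac{1}{2 k} = 1$)
$12 - W{\left(a{\left(-4 \right)},-15 \right)} = 12 - -13 = 12 + 13 = 25$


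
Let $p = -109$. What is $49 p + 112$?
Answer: $-5229$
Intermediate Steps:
$49 p + 112 = 49 \left(-109\right) + 112 = -5341 + 112 = -5229$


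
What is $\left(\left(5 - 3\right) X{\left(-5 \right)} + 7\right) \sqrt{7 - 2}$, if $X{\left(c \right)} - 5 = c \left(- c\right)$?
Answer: $- 33 \sqrt{5} \approx -73.79$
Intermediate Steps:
$X{\left(c \right)} = 5 - c^{2}$ ($X{\left(c \right)} = 5 + c \left(- c\right) = 5 - c^{2}$)
$\left(\left(5 - 3\right) X{\left(-5 \right)} + 7\right) \sqrt{7 - 2} = \left(\left(5 - 3\right) \left(5 - \left(-5\right)^{2}\right) + 7\right) \sqrt{7 - 2} = \left(2 \left(5 - 25\right) + 7\right) \sqrt{5} = \left(2 \left(-20\right) + 7\right) \sqrt{5} = \left(-40 + 7\right) \sqrt{5} = - 33 \sqrt{5}$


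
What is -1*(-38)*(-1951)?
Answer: -74138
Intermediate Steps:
-1*(-38)*(-1951) = 38*(-1951) = -74138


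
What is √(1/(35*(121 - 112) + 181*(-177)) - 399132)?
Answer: I*√401640658005210/31722 ≈ 631.77*I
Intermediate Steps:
√(1/(35*(121 - 112) + 181*(-177)) - 399132) = √(1/(35*9 - 32037) - 399132) = √(1/(315 - 32037) - 399132) = √(1/(-31722) - 399132) = √(-1/31722 - 399132) = √(-12661265305/31722) = I*√401640658005210/31722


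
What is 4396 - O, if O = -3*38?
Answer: 4510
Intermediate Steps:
O = -114
4396 - O = 4396 - 1*(-114) = 4396 + 114 = 4510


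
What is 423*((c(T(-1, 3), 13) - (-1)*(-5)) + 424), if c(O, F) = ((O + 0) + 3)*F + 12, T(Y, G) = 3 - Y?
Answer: 220806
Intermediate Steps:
c(O, F) = 12 + F*(3 + O) (c(O, F) = (O + 3)*F + 12 = (3 + O)*F + 12 = F*(3 + O) + 12 = 12 + F*(3 + O))
423*((c(T(-1, 3), 13) - (-1)*(-5)) + 424) = 423*(((12 + 3*13 + 13*(3 - 1*(-1))) - (-1)*(-5)) + 424) = 423*(((12 + 39 + 13*(3 + 1)) - 1*5) + 424) = 423*(((12 + 39 + 13*4) - 5) + 424) = 423*(((12 + 39 + 52) - 5) + 424) = 423*((103 - 5) + 424) = 423*(98 + 424) = 423*522 = 220806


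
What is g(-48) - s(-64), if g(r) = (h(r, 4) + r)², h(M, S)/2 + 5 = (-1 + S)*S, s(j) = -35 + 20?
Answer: 1171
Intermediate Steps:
s(j) = -15
h(M, S) = -10 + 2*S*(-1 + S) (h(M, S) = -10 + 2*((-1 + S)*S) = -10 + 2*(S*(-1 + S)) = -10 + 2*S*(-1 + S))
g(r) = (14 + r)² (g(r) = ((-10 - 2*4 + 2*4²) + r)² = ((-10 - 8 + 2*16) + r)² = ((-10 - 8 + 32) + r)² = (14 + r)²)
g(-48) - s(-64) = (14 - 48)² - 1*(-15) = (-34)² + 15 = 1156 + 15 = 1171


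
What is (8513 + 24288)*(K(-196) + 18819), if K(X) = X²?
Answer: 1877365235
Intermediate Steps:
(8513 + 24288)*(K(-196) + 18819) = (8513 + 24288)*((-196)² + 18819) = 32801*(38416 + 18819) = 32801*57235 = 1877365235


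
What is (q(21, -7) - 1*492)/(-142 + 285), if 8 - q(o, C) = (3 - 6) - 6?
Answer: -475/143 ≈ -3.3217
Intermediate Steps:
q(o, C) = 17 (q(o, C) = 8 - ((3 - 6) - 6) = 8 - (-3 - 6) = 8 - 1*(-9) = 8 + 9 = 17)
(q(21, -7) - 1*492)/(-142 + 285) = (17 - 1*492)/(-142 + 285) = (17 - 492)/143 = -475*1/143 = -475/143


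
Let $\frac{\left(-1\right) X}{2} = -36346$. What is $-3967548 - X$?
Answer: $-4040240$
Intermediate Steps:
$X = 72692$ ($X = \left(-2\right) \left(-36346\right) = 72692$)
$-3967548 - X = -3967548 - 72692 = -4040240$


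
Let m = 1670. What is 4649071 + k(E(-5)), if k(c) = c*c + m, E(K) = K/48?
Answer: 10715307289/2304 ≈ 4.6507e+6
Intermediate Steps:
E(K) = K/48 (E(K) = K*(1/48) = K/48)
k(c) = 1670 + c**2 (k(c) = c*c + 1670 = c**2 + 1670 = 1670 + c**2)
4649071 + k(E(-5)) = 4649071 + (1670 + ((1/48)*(-5))**2) = 4649071 + (1670 + (-5/48)**2) = 4649071 + (1670 + 25/2304) = 4649071 + 3847705/2304 = 10715307289/2304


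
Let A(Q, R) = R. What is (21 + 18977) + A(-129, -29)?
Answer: 18969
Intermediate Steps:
(21 + 18977) + A(-129, -29) = (21 + 18977) - 29 = 18998 - 29 = 18969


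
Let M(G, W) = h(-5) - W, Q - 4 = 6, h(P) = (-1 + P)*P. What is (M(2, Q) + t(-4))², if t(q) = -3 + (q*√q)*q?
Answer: -735 + 1088*I ≈ -735.0 + 1088.0*I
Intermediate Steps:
h(P) = P*(-1 + P)
Q = 10 (Q = 4 + 6 = 10)
M(G, W) = 30 - W (M(G, W) = -5*(-1 - 5) - W = -5*(-6) - W = 30 - W)
t(q) = -3 + q^(5/2) (t(q) = -3 + q^(3/2)*q = -3 + q^(5/2))
(M(2, Q) + t(-4))² = ((30 - 1*10) + (-3 + (-4)^(5/2)))² = ((30 - 10) + (-3 + 32*I))² = (20 + (-3 + 32*I))² = (17 + 32*I)²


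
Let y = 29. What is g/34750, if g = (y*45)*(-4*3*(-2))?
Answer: 3132/3475 ≈ 0.90129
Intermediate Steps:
g = 31320 (g = (29*45)*(-4*3*(-2)) = 1305*(-12*(-2)) = 1305*24 = 31320)
g/34750 = 31320/34750 = 31320*(1/34750) = 3132/3475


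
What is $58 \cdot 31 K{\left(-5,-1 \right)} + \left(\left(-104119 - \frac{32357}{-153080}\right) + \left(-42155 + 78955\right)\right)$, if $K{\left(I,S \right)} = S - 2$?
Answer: $- \frac{11130873683}{153080} \approx -72713.0$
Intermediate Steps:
$K{\left(I,S \right)} = -2 + S$ ($K{\left(I,S \right)} = S - 2 = -2 + S$)
$58 \cdot 31 K{\left(-5,-1 \right)} + \left(\left(-104119 - \frac{32357}{-153080}\right) + \left(-42155 + 78955\right)\right) = 58 \cdot 31 \left(-2 - 1\right) + \left(\left(-104119 - \frac{32357}{-153080}\right) + \left(-42155 + 78955\right)\right) = 1798 \left(-3\right) + \left(\left(-104119 - - \frac{32357}{153080}\right) + 36800\right) = -5394 + \left(\left(-104119 + \frac{32357}{153080}\right) + 36800\right) = -5394 + \left(- \frac{15938504163}{153080} + 36800\right) = -5394 - \frac{10305160163}{153080} = - \frac{11130873683}{153080}$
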